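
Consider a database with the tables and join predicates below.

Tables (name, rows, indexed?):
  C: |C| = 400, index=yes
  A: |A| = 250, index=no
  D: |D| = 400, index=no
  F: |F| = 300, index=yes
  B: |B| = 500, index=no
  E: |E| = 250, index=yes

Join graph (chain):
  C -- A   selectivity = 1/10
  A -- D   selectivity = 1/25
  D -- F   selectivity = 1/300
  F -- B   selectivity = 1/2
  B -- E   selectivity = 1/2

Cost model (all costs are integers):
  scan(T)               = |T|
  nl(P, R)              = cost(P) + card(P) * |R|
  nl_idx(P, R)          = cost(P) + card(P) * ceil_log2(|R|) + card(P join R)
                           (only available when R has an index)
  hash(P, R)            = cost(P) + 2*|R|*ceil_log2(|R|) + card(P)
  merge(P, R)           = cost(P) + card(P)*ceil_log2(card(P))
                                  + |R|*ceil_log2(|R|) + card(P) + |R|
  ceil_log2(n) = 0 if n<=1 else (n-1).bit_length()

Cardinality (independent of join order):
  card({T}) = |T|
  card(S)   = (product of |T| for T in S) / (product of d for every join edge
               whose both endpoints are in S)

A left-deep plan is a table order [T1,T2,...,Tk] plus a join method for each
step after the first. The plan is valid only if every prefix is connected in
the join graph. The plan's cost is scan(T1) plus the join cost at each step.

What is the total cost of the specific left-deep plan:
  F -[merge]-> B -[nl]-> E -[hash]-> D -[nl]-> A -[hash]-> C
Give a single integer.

3278147700

step 1: scan F: cost=300, card=300
step 2: join B via merge
    card(P join B) = 300*500/(2) = 75000
    cost = 300 + 300*9 + 500*9 + 300 + 500 = 8300
step 3: join E via nl
    card(P join E) = 75000*250/(2) = 9375000
    cost = 8300 + 75000*250 = 18758300
step 4: join D via hash
    card(P join D) = 9375000*400/(300) = 12500000
    cost = 18758300 + 2*400*9 + 9375000 = 28140500
step 5: join A via nl
    card(P join A) = 12500000*250/(25) = 125000000
    cost = 28140500 + 12500000*250 = 3153140500
step 6: join C via hash
    card(P join C) = 125000000*400/(10) = 5000000000
    cost = 3153140500 + 2*400*9 + 125000000 = 3278147700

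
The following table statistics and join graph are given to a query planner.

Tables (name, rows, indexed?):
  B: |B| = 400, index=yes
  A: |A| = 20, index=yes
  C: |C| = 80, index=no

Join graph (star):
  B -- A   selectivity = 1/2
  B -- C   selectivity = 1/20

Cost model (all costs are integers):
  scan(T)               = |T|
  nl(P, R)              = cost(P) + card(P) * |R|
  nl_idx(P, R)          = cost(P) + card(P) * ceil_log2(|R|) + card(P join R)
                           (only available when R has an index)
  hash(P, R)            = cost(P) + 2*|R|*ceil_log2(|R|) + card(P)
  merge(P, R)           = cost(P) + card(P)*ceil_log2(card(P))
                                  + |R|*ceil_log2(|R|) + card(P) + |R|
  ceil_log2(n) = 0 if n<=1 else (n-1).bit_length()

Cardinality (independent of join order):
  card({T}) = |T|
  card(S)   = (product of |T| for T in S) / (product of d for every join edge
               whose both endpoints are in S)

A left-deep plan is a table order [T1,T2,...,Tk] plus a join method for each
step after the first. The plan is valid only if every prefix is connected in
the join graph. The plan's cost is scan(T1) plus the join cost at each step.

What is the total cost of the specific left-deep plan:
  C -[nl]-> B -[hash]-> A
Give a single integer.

33880

step 1: scan C: cost=80, card=80
step 2: join B via nl
    card(P join B) = 80*400/(20) = 1600
    cost = 80 + 80*400 = 32080
step 3: join A via hash
    card(P join A) = 1600*20/(2) = 16000
    cost = 32080 + 2*20*5 + 1600 = 33880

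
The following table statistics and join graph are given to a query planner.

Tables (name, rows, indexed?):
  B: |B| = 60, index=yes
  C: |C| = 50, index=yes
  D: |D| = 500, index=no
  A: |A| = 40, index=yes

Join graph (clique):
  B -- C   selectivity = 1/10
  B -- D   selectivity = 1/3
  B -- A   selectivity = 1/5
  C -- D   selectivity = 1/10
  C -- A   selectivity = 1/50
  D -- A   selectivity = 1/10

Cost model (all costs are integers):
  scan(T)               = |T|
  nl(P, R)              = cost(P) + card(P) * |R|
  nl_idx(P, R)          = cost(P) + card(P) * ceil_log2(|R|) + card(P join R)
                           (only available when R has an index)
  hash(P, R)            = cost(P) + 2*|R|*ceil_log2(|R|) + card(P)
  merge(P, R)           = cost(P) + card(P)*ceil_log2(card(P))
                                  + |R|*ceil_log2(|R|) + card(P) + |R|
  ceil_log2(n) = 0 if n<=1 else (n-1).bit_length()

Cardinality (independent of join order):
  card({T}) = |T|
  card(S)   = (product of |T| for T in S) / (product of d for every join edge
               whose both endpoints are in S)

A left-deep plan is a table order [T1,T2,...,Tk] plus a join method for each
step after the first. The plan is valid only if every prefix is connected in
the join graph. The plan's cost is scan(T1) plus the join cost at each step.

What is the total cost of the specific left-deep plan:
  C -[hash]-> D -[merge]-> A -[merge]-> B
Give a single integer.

44100

step 1: scan C: cost=50, card=50
step 2: join D via hash
    card(P join D) = 50*500/(10) = 2500
    cost = 50 + 2*500*9 + 50 = 9100
step 3: join A via merge
    card(P join A) = 2500*40/(50*10) = 200
    cost = 9100 + 2500*12 + 40*6 + 2500 + 40 = 41880
step 4: join B via merge
    card(P join B) = 200*60/(10*3*5) = 80
    cost = 41880 + 200*8 + 60*6 + 200 + 60 = 44100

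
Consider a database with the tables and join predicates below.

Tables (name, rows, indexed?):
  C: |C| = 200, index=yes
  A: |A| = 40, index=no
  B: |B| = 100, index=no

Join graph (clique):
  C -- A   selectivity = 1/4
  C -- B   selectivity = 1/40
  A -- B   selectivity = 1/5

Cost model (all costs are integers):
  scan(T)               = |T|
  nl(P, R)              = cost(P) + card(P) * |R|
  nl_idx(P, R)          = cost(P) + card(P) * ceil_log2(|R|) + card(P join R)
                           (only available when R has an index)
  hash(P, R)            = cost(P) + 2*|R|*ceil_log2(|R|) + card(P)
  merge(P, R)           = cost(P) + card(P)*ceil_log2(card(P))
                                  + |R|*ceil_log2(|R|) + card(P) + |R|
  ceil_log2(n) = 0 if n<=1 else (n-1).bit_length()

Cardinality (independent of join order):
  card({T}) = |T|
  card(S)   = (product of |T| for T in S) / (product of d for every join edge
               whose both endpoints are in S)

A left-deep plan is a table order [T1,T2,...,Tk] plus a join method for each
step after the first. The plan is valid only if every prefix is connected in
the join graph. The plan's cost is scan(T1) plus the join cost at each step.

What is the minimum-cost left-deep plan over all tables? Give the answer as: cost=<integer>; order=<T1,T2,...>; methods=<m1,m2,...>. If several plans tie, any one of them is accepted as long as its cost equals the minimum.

Selinger DP (subsets sized 1..n):
  {C}: scan cost=200, card=200
  {A}: scan cost=40, card=40
  {B}: scan cost=100, card=100
  {AC}: card=2000; try (A,hash)→880, (C,merge)→2120, (A,merge)→2280, (C,nl_idx)→2360, (C,hash)→3280, (C,nl)→8040 …(+1); best=880 via (A,hash)
  {BC}: card=500; try (C,nl_idx)→1400, (B,hash)→1800, (C,merge)→2700, (B,merge)→2800, (C,hash)→3400, (C,nl)→20100 …(+1); best=1400 via (C,nl_idx)
  {AB}: card=800; try (A,hash)→680, (B,merge)→1120, (A,merge)→1180, (B,hash)→1480, (B,nl)→4040, (A,nl)→4100; best=680 via (A,hash)
  {ABC}: card=1000; try (A,hash)→2380, (B,hash)→4280, (C,hash)→4680, (A,merge)→6680, (C,nl_idx)→8080, (C,merge)→11280 …(+4); best=2380 via (A,hash)

cost=2380; order=B,C,A; methods=nl_idx,hash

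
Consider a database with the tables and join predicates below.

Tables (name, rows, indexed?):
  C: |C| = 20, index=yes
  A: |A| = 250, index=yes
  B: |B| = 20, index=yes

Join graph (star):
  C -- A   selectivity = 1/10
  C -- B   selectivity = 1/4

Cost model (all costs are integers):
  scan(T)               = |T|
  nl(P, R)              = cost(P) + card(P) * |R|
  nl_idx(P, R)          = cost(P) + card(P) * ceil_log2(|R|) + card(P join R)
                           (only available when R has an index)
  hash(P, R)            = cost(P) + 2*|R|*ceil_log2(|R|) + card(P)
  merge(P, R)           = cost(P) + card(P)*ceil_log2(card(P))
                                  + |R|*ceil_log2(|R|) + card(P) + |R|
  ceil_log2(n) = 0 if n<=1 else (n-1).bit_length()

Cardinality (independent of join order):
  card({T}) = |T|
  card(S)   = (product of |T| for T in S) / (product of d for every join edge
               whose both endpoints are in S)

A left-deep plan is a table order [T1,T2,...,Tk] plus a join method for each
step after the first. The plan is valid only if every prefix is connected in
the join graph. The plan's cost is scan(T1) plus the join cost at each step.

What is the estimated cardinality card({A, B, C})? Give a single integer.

Tables in S: A(250), B(20), C(20)
Edges inside S: C-A(d=10), C-B(d=4)
numerator = 250 * 20 * 20 = 100000
denominator = 10 * 4 = 40
card(S) = 100000 / 40 = 2500

2500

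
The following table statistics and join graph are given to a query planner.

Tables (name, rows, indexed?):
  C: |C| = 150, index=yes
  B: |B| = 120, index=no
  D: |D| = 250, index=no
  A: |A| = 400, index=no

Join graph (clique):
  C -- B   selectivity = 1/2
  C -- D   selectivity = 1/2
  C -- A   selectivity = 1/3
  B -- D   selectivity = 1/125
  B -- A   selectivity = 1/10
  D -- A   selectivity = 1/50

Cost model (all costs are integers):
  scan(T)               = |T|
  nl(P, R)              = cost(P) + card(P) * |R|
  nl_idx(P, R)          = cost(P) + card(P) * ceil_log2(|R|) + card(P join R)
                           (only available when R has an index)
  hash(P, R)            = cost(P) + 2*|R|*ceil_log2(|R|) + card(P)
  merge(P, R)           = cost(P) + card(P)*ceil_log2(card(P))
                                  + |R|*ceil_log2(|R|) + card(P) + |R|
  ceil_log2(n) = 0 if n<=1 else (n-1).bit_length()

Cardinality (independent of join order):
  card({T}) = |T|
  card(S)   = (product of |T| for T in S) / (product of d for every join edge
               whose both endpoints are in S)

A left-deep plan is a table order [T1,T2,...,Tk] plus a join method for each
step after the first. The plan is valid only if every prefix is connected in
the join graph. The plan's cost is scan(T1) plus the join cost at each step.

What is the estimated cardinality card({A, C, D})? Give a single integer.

50000

Tables in S: A(400), C(150), D(250)
Edges inside S: C-D(d=2), C-A(d=3), D-A(d=50)
numerator = 400 * 150 * 250 = 15000000
denominator = 2 * 3 * 50 = 300
card(S) = 15000000 / 300 = 50000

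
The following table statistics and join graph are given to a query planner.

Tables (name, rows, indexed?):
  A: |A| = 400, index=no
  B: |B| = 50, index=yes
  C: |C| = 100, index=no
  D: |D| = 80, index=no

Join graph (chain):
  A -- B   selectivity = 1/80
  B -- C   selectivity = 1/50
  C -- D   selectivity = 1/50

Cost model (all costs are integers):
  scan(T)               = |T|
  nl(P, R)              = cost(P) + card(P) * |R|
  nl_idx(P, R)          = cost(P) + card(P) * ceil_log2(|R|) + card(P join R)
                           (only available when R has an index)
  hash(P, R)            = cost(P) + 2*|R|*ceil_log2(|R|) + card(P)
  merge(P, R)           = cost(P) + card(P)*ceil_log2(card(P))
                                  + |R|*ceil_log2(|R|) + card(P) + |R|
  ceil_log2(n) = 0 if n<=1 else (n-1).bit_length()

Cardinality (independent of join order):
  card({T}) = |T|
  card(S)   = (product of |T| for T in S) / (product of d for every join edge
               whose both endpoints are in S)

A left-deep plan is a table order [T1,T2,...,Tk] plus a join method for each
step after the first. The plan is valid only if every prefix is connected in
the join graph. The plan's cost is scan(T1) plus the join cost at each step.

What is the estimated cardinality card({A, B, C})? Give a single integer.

500

Tables in S: A(400), B(50), C(100)
Edges inside S: A-B(d=80), B-C(d=50)
numerator = 400 * 50 * 100 = 2000000
denominator = 80 * 50 = 4000
card(S) = 2000000 / 4000 = 500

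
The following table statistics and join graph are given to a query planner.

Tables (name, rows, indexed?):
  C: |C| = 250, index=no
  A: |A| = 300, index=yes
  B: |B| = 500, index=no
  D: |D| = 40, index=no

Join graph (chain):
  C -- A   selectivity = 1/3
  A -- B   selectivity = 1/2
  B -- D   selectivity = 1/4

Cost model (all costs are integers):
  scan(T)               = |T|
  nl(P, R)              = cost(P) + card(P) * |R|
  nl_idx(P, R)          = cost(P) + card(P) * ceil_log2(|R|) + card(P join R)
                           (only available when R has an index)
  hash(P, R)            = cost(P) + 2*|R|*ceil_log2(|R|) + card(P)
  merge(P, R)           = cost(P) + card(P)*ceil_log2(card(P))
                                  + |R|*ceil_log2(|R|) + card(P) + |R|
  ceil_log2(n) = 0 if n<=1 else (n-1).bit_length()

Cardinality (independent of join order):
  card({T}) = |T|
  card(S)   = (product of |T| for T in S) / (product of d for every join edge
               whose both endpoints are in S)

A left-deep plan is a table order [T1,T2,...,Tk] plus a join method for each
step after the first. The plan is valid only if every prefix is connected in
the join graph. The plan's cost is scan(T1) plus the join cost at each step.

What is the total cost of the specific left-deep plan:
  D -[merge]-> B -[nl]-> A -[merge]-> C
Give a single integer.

step 1: scan D: cost=40, card=40
step 2: join B via merge
    card(P join B) = 40*500/(4) = 5000
    cost = 40 + 40*6 + 500*9 + 40 + 500 = 5320
step 3: join A via nl
    card(P join A) = 5000*300/(2) = 750000
    cost = 5320 + 5000*300 = 1505320
step 4: join C via merge
    card(P join C) = 750000*250/(3) = 62500000
    cost = 1505320 + 750000*20 + 250*8 + 750000 + 250 = 17257570

17257570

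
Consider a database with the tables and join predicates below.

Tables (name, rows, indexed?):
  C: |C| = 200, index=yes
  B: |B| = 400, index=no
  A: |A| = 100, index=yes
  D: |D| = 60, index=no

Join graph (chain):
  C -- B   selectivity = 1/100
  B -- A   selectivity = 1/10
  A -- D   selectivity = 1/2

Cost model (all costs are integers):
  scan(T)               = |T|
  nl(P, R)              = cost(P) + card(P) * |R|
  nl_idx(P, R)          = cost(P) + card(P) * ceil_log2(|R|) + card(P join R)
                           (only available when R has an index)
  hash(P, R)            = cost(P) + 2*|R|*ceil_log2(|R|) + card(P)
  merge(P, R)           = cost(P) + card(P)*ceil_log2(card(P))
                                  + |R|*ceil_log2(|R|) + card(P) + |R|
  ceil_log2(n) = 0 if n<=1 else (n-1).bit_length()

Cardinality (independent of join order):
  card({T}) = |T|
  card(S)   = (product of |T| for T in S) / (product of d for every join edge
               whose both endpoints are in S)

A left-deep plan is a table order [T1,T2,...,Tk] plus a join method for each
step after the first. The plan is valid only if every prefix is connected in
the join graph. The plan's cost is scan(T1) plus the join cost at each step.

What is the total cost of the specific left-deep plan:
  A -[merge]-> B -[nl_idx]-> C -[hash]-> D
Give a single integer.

53620

step 1: scan A: cost=100, card=100
step 2: join B via merge
    card(P join B) = 100*400/(10) = 4000
    cost = 100 + 100*7 + 400*9 + 100 + 400 = 4900
step 3: join C via nl_idx
    card(P join C) = 4000*200/(100) = 8000
    cost = 4900 + 4000*8 + 8000 = 44900
step 4: join D via hash
    card(P join D) = 8000*60/(2) = 240000
    cost = 44900 + 2*60*6 + 8000 = 53620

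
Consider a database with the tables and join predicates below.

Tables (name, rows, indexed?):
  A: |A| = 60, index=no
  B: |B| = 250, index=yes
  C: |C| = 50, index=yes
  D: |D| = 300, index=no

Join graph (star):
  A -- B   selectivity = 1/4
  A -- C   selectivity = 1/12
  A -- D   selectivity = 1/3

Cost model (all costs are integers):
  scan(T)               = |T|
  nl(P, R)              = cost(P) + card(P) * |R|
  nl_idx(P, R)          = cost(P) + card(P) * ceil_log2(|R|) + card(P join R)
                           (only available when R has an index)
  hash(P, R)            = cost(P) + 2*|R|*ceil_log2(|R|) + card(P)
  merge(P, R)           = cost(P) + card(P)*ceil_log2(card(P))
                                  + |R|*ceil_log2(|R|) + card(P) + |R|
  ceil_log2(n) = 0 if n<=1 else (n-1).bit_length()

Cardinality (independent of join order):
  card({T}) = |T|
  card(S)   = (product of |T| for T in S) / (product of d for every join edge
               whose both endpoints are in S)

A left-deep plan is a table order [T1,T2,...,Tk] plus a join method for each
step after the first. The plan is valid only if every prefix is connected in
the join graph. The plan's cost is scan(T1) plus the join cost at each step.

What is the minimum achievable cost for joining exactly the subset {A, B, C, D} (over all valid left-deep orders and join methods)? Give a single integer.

Selinger DP over subsets of {A,B,C,D}:
  {A}: scan cost=60, card=60
  {B}: scan cost=250, card=250
  {C}: scan cost=50, card=50
  {D}: scan cost=300, card=300
  {AB}: card=3750; try (A,hash)→1220, (B,merge)→2730, (A,merge)→2920, (B,hash)→4120, (B,nl_idx)→4290, (B,nl)→15060 …(+1); best=1220 via (A,hash)
  {AC}: card=250; try (C,nl_idx)→670, (C,hash)→720, (A,hash)→820, (A,merge)→820, (C,merge)→830, (A,nl)→3050 …(+1); best=670 via (C,nl_idx)
  {AD}: card=6000; try (A,hash)→1320, (D,merge)→3480, (A,merge)→3720, (D,hash)→5520, (D,nl)→18060, (A,nl)→18300; best=1320 via (A,hash)
  {ABC}: card=15625; try (B,hash)→4920, (B,merge)→5170, (C,hash)→5570, (B,nl_idx)→18295, (C,nl_idx)→39345, (C,merge)→50320 …(+2); best=4920 via (B,hash)
  {ABD}: card=375000; try (D,hash)→10370, (B,hash)→11320, (D,merge)→52970, (B,merge)→87570, (B,nl_idx)→424320, (D,nl)→1126220 …(+1); best=10370 via (D,hash)
  {ACD}: card=25000; try (D,merge)→5920, (D,hash)→6320, (C,hash)→7920, (C,nl_idx)→62320, (D,nl)→75670, (C,merge)→85670 …(+1); best=5920 via (D,merge)
  {ABCD}: card=1562500; try (D,hash)→25945, (B,hash)→34920, (D,merge)→242295, (C,hash)→385970, (B,merge)→408170, (B,nl_idx)→1768420 …(+5); best=25945 via (D,hash)

25945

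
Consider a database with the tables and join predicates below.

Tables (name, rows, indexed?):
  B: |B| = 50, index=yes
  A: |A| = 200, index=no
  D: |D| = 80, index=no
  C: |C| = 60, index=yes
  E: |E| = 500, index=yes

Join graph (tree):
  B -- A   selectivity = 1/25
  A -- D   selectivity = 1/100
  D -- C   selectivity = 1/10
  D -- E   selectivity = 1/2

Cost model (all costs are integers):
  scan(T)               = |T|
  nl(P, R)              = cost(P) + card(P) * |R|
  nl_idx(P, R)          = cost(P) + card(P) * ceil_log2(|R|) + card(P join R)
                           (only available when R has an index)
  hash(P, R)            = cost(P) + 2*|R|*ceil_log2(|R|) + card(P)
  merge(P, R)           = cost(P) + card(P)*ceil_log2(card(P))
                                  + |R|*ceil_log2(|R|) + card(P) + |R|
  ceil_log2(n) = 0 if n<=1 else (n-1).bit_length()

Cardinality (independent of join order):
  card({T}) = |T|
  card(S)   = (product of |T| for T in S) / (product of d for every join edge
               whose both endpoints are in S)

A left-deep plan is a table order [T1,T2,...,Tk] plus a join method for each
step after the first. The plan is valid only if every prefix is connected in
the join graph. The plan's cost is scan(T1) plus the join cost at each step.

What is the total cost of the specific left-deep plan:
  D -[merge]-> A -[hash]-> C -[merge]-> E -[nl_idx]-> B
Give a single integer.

step 1: scan D: cost=80, card=80
step 2: join A via merge
    card(P join A) = 80*200/(100) = 160
    cost = 80 + 80*7 + 200*8 + 80 + 200 = 2520
step 3: join C via hash
    card(P join C) = 160*60/(10) = 960
    cost = 2520 + 2*60*6 + 160 = 3400
step 4: join E via merge
    card(P join E) = 960*500/(2) = 240000
    cost = 3400 + 960*10 + 500*9 + 960 + 500 = 18960
step 5: join B via nl_idx
    card(P join B) = 240000*50/(25) = 480000
    cost = 18960 + 240000*6 + 480000 = 1938960

1938960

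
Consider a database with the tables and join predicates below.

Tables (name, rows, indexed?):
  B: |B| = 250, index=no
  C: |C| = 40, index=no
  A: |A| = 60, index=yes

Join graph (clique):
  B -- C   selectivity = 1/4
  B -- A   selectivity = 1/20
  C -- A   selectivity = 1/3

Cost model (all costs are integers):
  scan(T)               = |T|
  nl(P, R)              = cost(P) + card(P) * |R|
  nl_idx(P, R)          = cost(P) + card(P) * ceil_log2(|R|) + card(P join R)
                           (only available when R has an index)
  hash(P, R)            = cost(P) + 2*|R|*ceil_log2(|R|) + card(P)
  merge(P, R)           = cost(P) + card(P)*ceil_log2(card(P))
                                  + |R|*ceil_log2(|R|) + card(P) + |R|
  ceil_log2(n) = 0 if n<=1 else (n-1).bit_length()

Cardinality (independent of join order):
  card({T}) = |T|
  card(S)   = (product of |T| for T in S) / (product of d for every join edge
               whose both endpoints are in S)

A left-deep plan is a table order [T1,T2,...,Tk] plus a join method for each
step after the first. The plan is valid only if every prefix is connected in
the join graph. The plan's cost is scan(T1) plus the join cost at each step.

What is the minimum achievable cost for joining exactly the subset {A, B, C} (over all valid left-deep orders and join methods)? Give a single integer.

2450

Selinger DP over subsets of {A,B,C}:
  {B}: scan cost=250, card=250
  {C}: scan cost=40, card=40
  {A}: scan cost=60, card=60
  {BC}: card=2500; try (C,hash)→980, (B,merge)→2570, (C,merge)→2780, (B,hash)→4080, (B,nl)→10040, (C,nl)→10250; best=980 via (C,hash)
  {AB}: card=750; try (A,hash)→1220, (A,nl_idx)→2500, (B,merge)→2730, (A,merge)→2920, (B,hash)→4120, (B,nl)→15060 …(+1); best=1220 via (A,hash)
  {AC}: card=800; try (C,hash)→600, (A,merge)→740, (C,merge)→760, (A,hash)→800, (A,nl_idx)→1080, (A,nl)→2440 …(+1); best=600 via (C,hash)
  {ABC}: card=2500; try (C,hash)→2450, (A,hash)→4200, (B,hash)→5400, (C,merge)→9750, (B,merge)→11650, (A,nl_idx)→18480 …(+4); best=2450 via (C,hash)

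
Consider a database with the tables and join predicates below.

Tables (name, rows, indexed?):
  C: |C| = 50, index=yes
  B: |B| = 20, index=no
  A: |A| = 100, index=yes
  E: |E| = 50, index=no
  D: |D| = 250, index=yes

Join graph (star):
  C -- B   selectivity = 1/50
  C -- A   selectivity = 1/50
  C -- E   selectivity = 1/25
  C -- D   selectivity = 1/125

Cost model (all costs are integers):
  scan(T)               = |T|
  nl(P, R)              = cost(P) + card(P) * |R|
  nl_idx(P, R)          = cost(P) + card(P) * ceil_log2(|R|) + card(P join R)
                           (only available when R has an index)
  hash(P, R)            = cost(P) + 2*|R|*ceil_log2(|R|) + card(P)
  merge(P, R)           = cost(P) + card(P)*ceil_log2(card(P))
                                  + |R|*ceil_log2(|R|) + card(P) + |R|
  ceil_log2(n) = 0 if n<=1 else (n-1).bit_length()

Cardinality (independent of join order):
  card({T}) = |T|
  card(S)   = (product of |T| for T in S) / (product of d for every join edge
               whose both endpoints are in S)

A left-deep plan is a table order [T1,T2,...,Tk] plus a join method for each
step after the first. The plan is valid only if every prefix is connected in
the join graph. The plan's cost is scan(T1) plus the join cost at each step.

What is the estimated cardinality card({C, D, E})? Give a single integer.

Tables in S: C(50), D(250), E(50)
Edges inside S: C-E(d=25), C-D(d=125)
numerator = 50 * 250 * 50 = 625000
denominator = 25 * 125 = 3125
card(S) = 625000 / 3125 = 200

200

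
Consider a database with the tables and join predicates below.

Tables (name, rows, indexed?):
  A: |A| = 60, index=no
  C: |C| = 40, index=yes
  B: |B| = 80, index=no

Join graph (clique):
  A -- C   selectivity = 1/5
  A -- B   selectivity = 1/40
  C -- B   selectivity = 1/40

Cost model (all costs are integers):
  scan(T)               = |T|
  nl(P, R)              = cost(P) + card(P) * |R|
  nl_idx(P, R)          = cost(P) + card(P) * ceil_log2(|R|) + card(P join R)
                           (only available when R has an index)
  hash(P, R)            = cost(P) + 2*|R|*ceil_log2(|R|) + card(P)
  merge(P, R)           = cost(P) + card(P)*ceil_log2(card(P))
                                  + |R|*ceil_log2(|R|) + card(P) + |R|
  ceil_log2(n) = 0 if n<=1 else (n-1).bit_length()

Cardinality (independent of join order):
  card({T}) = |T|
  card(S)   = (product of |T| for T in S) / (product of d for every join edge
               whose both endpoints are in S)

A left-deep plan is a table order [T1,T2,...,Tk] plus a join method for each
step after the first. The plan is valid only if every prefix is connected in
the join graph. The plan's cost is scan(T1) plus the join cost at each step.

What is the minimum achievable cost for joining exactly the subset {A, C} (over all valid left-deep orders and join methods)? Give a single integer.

Selinger DP over subsets of {A,C}:
  {A}: scan cost=60, card=60
  {C}: scan cost=40, card=40
  {AC}: card=480; try (C,hash)→600, (A,merge)→740, (C,merge)→760, (A,hash)→800, (C,nl_idx)→900, (A,nl)→2440 …(+1); best=600 via (C,hash)

600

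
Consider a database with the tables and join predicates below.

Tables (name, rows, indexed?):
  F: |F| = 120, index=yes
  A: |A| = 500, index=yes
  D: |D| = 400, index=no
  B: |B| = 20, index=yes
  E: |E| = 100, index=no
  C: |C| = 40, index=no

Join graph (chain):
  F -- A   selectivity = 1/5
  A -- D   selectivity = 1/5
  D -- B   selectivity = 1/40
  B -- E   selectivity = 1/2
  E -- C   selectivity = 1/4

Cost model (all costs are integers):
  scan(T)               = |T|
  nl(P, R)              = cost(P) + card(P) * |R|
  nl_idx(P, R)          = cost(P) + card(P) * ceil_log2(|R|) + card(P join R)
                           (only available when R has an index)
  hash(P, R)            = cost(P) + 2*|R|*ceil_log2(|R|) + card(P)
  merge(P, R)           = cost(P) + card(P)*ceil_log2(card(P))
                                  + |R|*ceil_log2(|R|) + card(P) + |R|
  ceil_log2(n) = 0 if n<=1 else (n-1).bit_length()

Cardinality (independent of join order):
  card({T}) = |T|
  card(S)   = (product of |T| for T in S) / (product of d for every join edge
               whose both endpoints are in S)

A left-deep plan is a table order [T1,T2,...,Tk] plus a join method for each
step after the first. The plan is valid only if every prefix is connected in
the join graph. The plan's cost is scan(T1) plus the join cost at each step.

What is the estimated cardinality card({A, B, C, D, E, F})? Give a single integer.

Tables in S: A(500), B(20), C(40), D(400), E(100), F(120)
Edges inside S: F-A(d=5), A-D(d=5), D-B(d=40), B-E(d=2), E-C(d=4)
numerator = 500 * 20 * 40 * 400 * 100 * 120 = 1920000000000
denominator = 5 * 5 * 40 * 2 * 4 = 8000
card(S) = 1920000000000 / 8000 = 240000000

240000000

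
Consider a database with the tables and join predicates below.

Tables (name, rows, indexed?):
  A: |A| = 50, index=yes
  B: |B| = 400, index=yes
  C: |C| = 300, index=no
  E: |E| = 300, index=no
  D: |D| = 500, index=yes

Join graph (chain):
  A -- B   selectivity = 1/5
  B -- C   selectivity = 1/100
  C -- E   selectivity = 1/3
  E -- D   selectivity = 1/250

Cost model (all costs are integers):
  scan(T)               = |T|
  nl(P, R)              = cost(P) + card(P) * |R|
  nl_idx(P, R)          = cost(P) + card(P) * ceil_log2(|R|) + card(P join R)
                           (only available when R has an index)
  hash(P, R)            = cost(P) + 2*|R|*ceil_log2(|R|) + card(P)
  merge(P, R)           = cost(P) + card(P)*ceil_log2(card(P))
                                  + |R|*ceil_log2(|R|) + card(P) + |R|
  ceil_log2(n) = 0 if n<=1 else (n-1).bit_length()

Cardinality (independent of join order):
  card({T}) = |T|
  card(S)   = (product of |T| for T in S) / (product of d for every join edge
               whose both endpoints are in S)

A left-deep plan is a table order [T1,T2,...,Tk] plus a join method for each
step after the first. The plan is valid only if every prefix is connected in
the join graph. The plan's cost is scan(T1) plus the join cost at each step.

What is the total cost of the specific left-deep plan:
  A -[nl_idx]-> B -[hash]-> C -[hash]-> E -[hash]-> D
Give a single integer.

step 1: scan A: cost=50, card=50
step 2: join B via nl_idx
    card(P join B) = 50*400/(5) = 4000
    cost = 50 + 50*9 + 4000 = 4500
step 3: join C via hash
    card(P join C) = 4000*300/(100) = 12000
    cost = 4500 + 2*300*9 + 4000 = 13900
step 4: join E via hash
    card(P join E) = 12000*300/(3) = 1200000
    cost = 13900 + 2*300*9 + 12000 = 31300
step 5: join D via hash
    card(P join D) = 1200000*500/(250) = 2400000
    cost = 31300 + 2*500*9 + 1200000 = 1240300

1240300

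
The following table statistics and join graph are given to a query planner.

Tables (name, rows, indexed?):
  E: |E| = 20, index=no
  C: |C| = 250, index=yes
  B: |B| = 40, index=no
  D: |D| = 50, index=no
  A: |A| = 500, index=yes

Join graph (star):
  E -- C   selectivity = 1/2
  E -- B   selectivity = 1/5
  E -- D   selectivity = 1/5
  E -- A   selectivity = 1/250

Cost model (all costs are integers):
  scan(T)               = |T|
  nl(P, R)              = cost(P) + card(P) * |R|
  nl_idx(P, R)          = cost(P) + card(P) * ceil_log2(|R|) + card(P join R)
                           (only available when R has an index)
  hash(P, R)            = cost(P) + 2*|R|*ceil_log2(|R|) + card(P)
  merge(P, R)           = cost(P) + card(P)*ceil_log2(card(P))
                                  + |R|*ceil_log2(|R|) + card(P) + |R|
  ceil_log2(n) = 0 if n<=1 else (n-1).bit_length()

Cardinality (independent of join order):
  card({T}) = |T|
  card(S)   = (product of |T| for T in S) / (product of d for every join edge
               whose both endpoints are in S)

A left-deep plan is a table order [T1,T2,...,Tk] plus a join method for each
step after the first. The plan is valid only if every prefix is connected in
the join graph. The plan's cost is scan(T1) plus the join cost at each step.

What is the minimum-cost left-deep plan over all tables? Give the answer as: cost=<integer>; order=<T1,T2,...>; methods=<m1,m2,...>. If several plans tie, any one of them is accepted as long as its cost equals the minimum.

Selinger DP (subsets sized 1..n):
  {E}: scan cost=20, card=20
  {C}: scan cost=250, card=250
  {B}: scan cost=40, card=40
  {D}: scan cost=50, card=50
  {A}: scan cost=500, card=500
  {CE}: card=2500; try (E,hash)→700, (C,merge)→2390, (E,merge)→2620, (C,nl_idx)→2680, (C,hash)→4040, (C,nl)→5020 …(+1); best=700 via (E,hash)
  {BE}: card=160; try (E,hash)→280, (B,merge)→420, (E,merge)→440, (B,hash)→520, (B,nl)→820, (E,nl)→840; best=280 via (E,hash)
  {DE}: card=200; try (E,hash)→300, (D,merge)→490, (E,merge)→520, (D,hash)→640, (D,nl)→1020, (E,nl)→1050; best=300 via (E,hash)
  {AE}: card=40; try (A,nl_idx)→240, (E,hash)→1200, (A,merge)→5140, (E,merge)→5620, (A,hash)→9040, (A,nl)→10020 …(+1); best=240 via (A,nl_idx)
  {BCE}: card=20000; try (B,hash)→3680, (C,merge)→3970, (C,hash)→4440, (C,nl_idx)→21560, (B,merge)→33480, (C,nl)→40280 …(+1); best=3680 via (B,hash)
  {CDE}: card=25000; try (D,hash)→3800, (C,merge)→4350, (C,hash)→4500, (C,nl_idx)→26900, (D,merge)→33550, (C,nl)→50300 …(+1); best=3800 via (D,hash)
  {ACE}: card=5000; try (C,merge)→2770, (C,hash)→4280, (C,nl_idx)→5560, (C,nl)→10240, (A,hash)→12200, (A,nl_idx)→28200 …(+2); best=2770 via (C,merge)
  {BDE}: card=1600; try (B,hash)→980, (D,hash)→1040, (D,merge)→2070, (B,merge)→2380, (D,nl)→8280, (B,nl)→8300; best=980 via (B,hash)
  {ABE}: card=320; try (B,hash)→760, (B,merge)→800, (B,nl)→1840, (A,nl_idx)→2040, (A,merge)→6720, (A,hash)→9440 …(+1); best=760 via (B,hash)
  {ADE}: card=400; try (D,merge)→870, (D,hash)→880, (D,nl)→2240, (A,nl_idx)→2500, (A,merge)→7100, (A,hash)→9500 …(+1); best=870 via (D,merge)
  {BCDE}: card=200000; try (C,hash)→6580, (C,merge)→22430, (D,hash)→24280, (B,hash)→29280, (C,nl_idx)→213780, (D,merge)→324030 …(+4); best=6580 via (C,hash)
  {ABCE}: card=40000; try (C,hash)→5080, (C,merge)→6210, (B,hash)→8250, (A,hash)→32680, (C,nl_idx)→43320, (B,merge)→73050 …(+5); best=5080 via (C,hash)
  {ACDE}: card=50000; try (C,hash)→5270, (C,merge)→7120, (D,hash)→8370, (A,hash)→37800, (C,nl_idx)→54070, (D,merge)→73120 …(+5); best=5270 via (C,hash)
  {ABDE}: card=3200; try (D,hash)→1680, (B,hash)→1750, (D,merge)→4310, (B,merge)→5150, (A,hash)→11580, (D,nl)→16760 …(+4); best=1680 via (D,hash)
  {ABCDE}: card=400000; try (C,hash)→8880, (C,merge)→45530, (D,hash)→45680, (B,hash)→55750, (A,hash)→215580, (C,nl_idx)→427280 …(+8); best=8880 via (C,hash)

cost=8880; order=E,A,B,D,C; methods=nl_idx,hash,hash,hash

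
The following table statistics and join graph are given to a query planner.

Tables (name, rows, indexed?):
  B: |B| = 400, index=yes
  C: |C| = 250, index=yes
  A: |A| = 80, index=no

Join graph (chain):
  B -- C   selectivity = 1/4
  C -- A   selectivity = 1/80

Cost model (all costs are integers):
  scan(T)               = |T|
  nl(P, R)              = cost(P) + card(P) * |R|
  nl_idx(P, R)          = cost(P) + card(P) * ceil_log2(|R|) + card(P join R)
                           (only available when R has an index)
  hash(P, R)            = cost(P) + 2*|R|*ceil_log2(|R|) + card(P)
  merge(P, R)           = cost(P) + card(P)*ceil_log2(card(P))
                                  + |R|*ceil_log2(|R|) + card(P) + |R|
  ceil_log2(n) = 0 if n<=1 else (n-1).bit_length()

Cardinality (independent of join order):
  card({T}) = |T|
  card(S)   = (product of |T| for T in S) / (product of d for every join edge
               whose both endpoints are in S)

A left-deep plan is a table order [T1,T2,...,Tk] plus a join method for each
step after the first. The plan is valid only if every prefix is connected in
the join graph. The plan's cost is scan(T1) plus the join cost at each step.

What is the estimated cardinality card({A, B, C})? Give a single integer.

Tables in S: A(80), B(400), C(250)
Edges inside S: B-C(d=4), C-A(d=80)
numerator = 80 * 400 * 250 = 8000000
denominator = 4 * 80 = 320
card(S) = 8000000 / 320 = 25000

25000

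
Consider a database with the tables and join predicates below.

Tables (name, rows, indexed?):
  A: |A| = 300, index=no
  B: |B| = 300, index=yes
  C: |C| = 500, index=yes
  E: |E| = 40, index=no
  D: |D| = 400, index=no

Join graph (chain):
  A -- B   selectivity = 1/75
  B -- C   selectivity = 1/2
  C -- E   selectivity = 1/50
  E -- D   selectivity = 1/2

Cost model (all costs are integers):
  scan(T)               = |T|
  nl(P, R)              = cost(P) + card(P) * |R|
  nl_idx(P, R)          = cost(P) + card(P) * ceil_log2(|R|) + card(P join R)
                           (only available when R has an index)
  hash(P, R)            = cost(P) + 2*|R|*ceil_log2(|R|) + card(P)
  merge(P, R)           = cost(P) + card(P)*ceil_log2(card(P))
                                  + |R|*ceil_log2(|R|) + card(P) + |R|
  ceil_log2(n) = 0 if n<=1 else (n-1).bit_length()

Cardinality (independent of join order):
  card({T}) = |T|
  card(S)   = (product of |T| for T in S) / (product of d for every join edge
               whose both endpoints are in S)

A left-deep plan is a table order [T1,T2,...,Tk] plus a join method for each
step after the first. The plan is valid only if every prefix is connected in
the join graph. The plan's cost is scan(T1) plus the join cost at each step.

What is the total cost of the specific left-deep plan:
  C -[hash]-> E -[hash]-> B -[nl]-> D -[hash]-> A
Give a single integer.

step 1: scan C: cost=500, card=500
step 2: join E via hash
    card(P join E) = 500*40/(50) = 400
    cost = 500 + 2*40*6 + 500 = 1480
step 3: join B via hash
    card(P join B) = 400*300/(2) = 60000
    cost = 1480 + 2*300*9 + 400 = 7280
step 4: join D via nl
    card(P join D) = 60000*400/(2) = 12000000
    cost = 7280 + 60000*400 = 24007280
step 5: join A via hash
    card(P join A) = 12000000*300/(75) = 48000000
    cost = 24007280 + 2*300*9 + 12000000 = 36012680

36012680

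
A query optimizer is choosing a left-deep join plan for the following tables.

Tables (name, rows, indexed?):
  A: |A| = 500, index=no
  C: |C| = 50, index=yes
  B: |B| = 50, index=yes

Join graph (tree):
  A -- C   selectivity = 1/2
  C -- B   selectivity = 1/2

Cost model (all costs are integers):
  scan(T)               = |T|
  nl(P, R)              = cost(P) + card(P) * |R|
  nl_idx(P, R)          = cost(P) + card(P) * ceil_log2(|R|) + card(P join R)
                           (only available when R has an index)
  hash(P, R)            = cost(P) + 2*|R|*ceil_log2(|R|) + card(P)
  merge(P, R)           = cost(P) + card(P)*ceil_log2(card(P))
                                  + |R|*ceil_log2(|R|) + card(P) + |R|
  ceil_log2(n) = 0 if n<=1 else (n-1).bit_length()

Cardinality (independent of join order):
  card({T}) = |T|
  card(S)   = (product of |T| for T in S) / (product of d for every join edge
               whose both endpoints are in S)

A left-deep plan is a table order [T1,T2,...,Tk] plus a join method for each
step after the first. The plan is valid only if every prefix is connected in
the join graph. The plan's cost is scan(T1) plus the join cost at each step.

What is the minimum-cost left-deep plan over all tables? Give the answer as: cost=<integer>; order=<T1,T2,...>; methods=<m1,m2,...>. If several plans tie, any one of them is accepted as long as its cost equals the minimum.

Selinger DP (subsets sized 1..n):
  {A}: scan cost=500, card=500
  {C}: scan cost=50, card=50
  {B}: scan cost=50, card=50
  {AC}: card=12500; try (C,hash)→1600, (A,merge)→5400, (C,merge)→5850, (A,hash)→9100, (C,nl_idx)→16000, (A,nl)→25050 …(+1); best=1600 via (C,hash)
  {BC}: card=1250; try (C,hash)→700, (B,hash)→700, (C,merge)→750, (B,merge)→750, (C,nl_idx)→1600, (B,nl_idx)→1600 …(+2); best=700 via (C,hash)
  {ABC}: card=312500; try (A,hash)→10950, (B,hash)→14700, (A,merge)→20700, (B,merge)→189450, (B,nl_idx)→389100, (A,nl)→625700 …(+1); best=10950 via (A,hash)

cost=10950; order=B,C,A; methods=hash,hash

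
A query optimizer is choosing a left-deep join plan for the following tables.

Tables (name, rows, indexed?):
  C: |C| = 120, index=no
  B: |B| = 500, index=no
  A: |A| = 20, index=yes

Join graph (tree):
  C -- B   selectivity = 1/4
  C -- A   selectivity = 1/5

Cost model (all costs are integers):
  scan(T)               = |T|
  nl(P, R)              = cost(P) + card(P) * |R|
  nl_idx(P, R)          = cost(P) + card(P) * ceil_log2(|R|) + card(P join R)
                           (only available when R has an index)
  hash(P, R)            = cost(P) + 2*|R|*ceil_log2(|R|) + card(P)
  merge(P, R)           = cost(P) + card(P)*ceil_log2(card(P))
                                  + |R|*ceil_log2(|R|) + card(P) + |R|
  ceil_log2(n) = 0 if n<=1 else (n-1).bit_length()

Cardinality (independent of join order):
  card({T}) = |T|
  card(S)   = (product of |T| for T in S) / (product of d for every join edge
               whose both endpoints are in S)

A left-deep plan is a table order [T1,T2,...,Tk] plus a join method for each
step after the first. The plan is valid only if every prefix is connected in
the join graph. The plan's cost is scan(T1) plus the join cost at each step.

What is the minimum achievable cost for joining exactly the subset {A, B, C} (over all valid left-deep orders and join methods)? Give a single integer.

9920

Selinger DP over subsets of {A,B,C}:
  {C}: scan cost=120, card=120
  {B}: scan cost=500, card=500
  {A}: scan cost=20, card=20
  {BC}: card=15000; try (C,hash)→2680, (B,merge)→6080, (C,merge)→6460, (B,hash)→9240, (B,nl)→60120, (C,nl)→60500; best=2680 via (C,hash)
  {AC}: card=480; try (A,hash)→440, (C,merge)→1100, (A,merge)→1200, (A,nl_idx)→1200, (C,hash)→1720, (C,nl)→2420 …(+1); best=440 via (A,hash)
  {ABC}: card=60000; try (B,hash)→9920, (B,merge)→10240, (A,hash)→17880, (A,nl_idx)→137680, (A,merge)→227800, (B,nl)→240440 …(+1); best=9920 via (B,hash)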